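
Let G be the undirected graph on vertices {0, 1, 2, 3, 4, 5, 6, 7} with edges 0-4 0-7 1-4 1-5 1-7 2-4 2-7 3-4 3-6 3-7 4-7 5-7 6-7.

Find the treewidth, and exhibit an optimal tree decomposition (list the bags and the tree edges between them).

The largest bag has 3 vertices, giving width 2; this decomposition certifies tw(G) ≤ 2. On the other hand G contains the 3-clique {0, 4, 7}. A clique must lie in a single bag of any decomposition, so no decomposition can have width below 2. Hence tw(G) = 2 exactly.

Treewidth 2.
Bags: B1 = {1, 4, 7}  B2 = {3, 4, 7}  B3 = {1, 5, 7}  B4 = {0, 4, 7}  B5 = {3, 6, 7}  B6 = {2, 4, 7}
Tree: B1–B2, B1–B3, B2–B4, B2–B5, B2–B6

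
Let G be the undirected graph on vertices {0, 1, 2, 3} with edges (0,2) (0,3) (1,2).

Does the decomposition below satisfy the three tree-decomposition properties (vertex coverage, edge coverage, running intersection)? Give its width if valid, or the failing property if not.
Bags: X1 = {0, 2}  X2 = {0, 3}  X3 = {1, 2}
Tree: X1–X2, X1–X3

Vertex coverage: the bags together contain {0, 1, 2, 3}, the full vertex set. Edge coverage: each edge of G has both endpoints in at least one bag. Running intersection: for every vertex, the bags containing it form a connected subtree. All three properties hold, so this is a valid tree decomposition of width max|bag| − 1 = 1, and hence tw(G) ≤ 1.

Yes; width 1.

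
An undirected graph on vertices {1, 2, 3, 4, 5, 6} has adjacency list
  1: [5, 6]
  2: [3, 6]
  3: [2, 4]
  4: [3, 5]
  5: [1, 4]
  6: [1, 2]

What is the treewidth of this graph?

A width-2 tree decomposition is:
Bags: B1 = {2, 3, 6}  B2 = {3, 4, 6}  B3 = {4, 5, 6}  B4 = {1, 5, 6}
Tree: B1–B2, B2–B3, B3–B4
Each bag holds 3 vertices, so the decomposition has width 2, which upper-bounds the treewidth. For the lower bound, G contains the cycle 6–2–3–4–5–1–6, so G is not a forest; only forests have treewidth ≤ 1, hence tw(G) ≥ 2. Hence tw(G) = 2 exactly.

2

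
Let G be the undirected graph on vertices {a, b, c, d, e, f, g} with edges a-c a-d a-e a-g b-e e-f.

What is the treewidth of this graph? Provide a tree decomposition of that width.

Treewidth 1.
Bags: B1 = {a, c}  B2 = {a, e}  B3 = {b, e}  B4 = {a, d}  B5 = {a, g}  B6 = {e, f}
Tree: B1–B2, B2–B3, B2–B4, B2–B5, B3–B6

The largest bag has 2 vertices, giving width 1; this decomposition certifies tw(G) ≤ 1. Since G has at least one edge (e.g. a–c), it is not an edgeless graph, so tw(G) ≥ 1. Hence tw(G) = 1 exactly.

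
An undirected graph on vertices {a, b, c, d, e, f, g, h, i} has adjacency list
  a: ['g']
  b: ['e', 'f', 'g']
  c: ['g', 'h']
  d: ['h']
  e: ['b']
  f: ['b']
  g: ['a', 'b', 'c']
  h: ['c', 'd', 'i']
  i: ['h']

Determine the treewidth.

A width-1 tree decomposition is:
Bags: B1 = {d, h}  B2 = {c, h}  B3 = {h, i}  B4 = {c, g}  B5 = {b, g}  B6 = {b, f}  B7 = {a, g}  B8 = {b, e}
Tree: B1–B2, B2–B3, B2–B4, B4–B5, B5–B6, B4–B7, B5–B8
Each bag holds 2 vertices, so the decomposition has width 1, which upper-bounds the treewidth. Since G has at least one edge (e.g. h–d), it is not an edgeless graph, so tw(G) ≥ 1. Therefore the treewidth is 1.

1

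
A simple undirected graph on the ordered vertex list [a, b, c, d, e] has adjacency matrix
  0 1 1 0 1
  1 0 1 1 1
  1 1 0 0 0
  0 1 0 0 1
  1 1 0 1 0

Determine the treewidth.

2

A width-2 tree decomposition is:
Bags: B1 = {b, d, e}  B2 = {a, b, e}  B3 = {a, b, c}
Tree: B1–B2, B2–B3
Every bag has size at most 3, so the width is 3 − 1 = 2 and tw(G) ≤ 2. Conversely, {b, d, e} is a clique of size 3, and the vertices of any clique must share a bag in every tree decomposition; so some bag has ≥ 3 vertices and tw(G) ≥ 2. Therefore the treewidth is 2.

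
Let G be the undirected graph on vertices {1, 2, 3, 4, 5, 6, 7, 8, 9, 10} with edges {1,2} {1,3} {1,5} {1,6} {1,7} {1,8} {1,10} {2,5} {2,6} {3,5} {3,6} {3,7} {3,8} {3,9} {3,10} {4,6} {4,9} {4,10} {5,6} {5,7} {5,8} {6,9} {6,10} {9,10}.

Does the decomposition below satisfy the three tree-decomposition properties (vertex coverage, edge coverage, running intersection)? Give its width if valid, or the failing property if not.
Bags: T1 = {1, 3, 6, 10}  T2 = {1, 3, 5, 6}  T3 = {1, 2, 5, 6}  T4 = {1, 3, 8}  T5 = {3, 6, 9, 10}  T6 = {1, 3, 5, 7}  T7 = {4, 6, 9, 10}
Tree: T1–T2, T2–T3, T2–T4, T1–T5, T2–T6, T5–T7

A tree decomposition must satisfy three properties: every vertex lies in some bag; for every edge, both endpoints lie together in some bag; and for every vertex, the bags containing it form a connected subtree. Here edge (5,8) lies in no bag, so the decomposition is invalid.

No — edge (5,8) lies in no bag.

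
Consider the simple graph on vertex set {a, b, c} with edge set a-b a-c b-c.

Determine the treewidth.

A width-2 tree decomposition is:
Bags: B1 = {a, b, c}
Tree: (single bag)
With just one bag of size 3, the width is 3 − 1 = 2, so tw(G) ≤ 2. On the other hand G contains the 3-clique {a, b, c}. A clique must lie in a single bag of any decomposition, so no decomposition can have width below 2. The upper and lower bounds meet at 2, so that is the treewidth.

2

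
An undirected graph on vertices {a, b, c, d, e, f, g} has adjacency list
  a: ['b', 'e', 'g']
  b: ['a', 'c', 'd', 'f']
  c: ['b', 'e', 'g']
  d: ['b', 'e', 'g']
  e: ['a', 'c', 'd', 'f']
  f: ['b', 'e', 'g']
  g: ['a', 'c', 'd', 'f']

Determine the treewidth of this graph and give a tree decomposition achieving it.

The largest bag has 4 vertices, giving width 3; this decomposition certifies tw(G) ≤ 3. For the lower bound: the 4 vertex sets {b,c}, {e,f}, {g}, {a} are disjoint, each induces a connected subgraph, and every pair is joined by at least one edge of G. Contracting each set to a single vertex therefore yields K_{4} as a minor, and since treewidth is minor-monotone, tw(G) ≥ tw(K_{4}) = 3. Hence tw(G) = 3 exactly.

Treewidth 3.
Bags: B1 = {b, c, e, g}  B2 = {b, e, f, g}  B3 = {a, b, e, g}  B4 = {b, d, e, g}
Tree: B1–B2, B2–B3, B3–B4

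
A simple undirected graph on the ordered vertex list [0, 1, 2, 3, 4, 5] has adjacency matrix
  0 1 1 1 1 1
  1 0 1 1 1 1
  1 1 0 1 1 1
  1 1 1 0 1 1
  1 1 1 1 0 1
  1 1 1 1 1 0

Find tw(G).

5

A width-5 tree decomposition is:
Bags: B1 = {0, 1, 2, 3, 4, 5}
Tree: (single bag)
A single bag containing all 6 vertices is trivially a valid decomposition of width 5. Conversely, {0, 1, 2, 3, 4, 5} is a clique of size 6, and the vertices of any clique must share a bag in every tree decomposition; so some bag has ≥ 6 vertices and tw(G) ≥ 5. Hence tw(G) = 5 exactly.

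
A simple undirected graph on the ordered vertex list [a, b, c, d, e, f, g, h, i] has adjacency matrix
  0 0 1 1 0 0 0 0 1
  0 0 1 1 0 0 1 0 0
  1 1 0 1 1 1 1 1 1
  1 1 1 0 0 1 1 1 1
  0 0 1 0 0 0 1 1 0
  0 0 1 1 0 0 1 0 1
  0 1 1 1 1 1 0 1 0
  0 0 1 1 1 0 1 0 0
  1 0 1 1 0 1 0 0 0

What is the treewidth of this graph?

A width-3 tree decomposition is:
Bags: B1 = {c, d, g, h}  B2 = {c, d, f, g}  B3 = {b, c, d, g}  B4 = {c, d, f, i}  B5 = {c, e, g, h}  B6 = {a, c, d, i}
Tree: B1–B2, B1–B3, B2–B4, B1–B5, B4–B6
The largest bag has 4 vertices, giving width 3; this decomposition certifies tw(G) ≤ 3. On the other hand G contains the 4-clique {c, d, g, h}. A clique must lie in a single bag of any decomposition, so no decomposition can have width below 3. Combining the bounds, tw(G) = 3.

3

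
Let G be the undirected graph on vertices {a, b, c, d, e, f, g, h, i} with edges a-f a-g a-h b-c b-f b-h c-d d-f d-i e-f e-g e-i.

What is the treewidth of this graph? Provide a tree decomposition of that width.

Every bag has size at most 4, so the width is 4 − 1 = 3 and tw(G) ≤ 3. For the lower bound: the 4 vertex sets {e,g,i}, {a}, {f}, {b,c,d,h} are disjoint, each induces a connected subgraph, and every pair is joined by at least one edge of G. Contracting each set to a single vertex therefore yields K_{4} as a minor, and since treewidth is minor-monotone, tw(G) ≥ tw(K_{4}) = 3. The upper and lower bounds meet at 3, so that is the treewidth.

Treewidth 3.
One optimal decomposition is:
Bags: B1 = {a, e, g, i}  B2 = {a, e, f, i}  B3 = {a, d, f, i}  B4 = {a, d, f, h}  B5 = {b, d, f, h}  B6 = {b, c, d, h}
Tree: B1–B2, B2–B3, B3–B4, B4–B5, B5–B6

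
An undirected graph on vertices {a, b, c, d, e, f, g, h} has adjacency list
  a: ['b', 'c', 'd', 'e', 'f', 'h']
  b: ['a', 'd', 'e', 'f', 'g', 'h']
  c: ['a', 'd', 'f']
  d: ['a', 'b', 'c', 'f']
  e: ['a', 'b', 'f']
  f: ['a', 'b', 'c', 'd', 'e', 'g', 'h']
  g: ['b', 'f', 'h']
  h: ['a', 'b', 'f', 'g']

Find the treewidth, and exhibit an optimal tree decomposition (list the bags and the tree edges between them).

Treewidth 3.
Bags: B1 = {a, b, d, f}  B2 = {a, b, e, f}  B3 = {a, c, d, f}  B4 = {a, b, f, h}  B5 = {b, f, g, h}
Tree: B1–B2, B1–B3, B2–B4, B4–B5

The largest bag has 4 vertices, giving width 3; this decomposition certifies tw(G) ≤ 3. On the other hand G contains the 4-clique {a, c, d, f}. A clique must lie in a single bag of any decomposition, so no decomposition can have width below 3. Combining the bounds, tw(G) = 3.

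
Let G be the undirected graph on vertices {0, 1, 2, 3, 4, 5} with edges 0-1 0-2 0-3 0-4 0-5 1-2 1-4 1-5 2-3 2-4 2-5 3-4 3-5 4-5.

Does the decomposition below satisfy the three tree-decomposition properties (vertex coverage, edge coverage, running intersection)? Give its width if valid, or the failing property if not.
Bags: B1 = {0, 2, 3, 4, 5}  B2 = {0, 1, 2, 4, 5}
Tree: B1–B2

Checking the three conditions: (i) the bags cover all of {0, 1, 2, 3, 4, 5}; (ii) for each edge, some bag contains both endpoints; (iii) the bags containing any fixed vertex form a subtree. All hold, so the decomposition is valid with width 5 − 1 = 4.

Yes; width 4.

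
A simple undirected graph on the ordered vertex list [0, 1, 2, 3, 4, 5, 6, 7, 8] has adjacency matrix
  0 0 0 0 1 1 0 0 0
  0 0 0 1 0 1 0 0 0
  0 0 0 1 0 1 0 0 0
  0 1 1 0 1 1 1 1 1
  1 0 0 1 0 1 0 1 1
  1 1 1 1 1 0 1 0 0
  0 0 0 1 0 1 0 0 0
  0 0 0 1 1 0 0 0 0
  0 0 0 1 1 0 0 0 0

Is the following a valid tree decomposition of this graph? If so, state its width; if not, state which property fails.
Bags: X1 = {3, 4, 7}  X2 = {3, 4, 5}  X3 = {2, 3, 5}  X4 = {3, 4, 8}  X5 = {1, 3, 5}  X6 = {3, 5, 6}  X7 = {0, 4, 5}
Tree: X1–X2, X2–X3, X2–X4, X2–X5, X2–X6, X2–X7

Vertex coverage: the bags together contain {0, 1, 2, 3, 4, 5, 6, 7, 8}, the full vertex set. Edge coverage: each edge of G has both endpoints in at least one bag. Running intersection: for every vertex, the bags containing it form a connected subtree. All three properties hold, so this is a valid tree decomposition of width max|bag| − 1 = 2, and hence tw(G) ≤ 2.

Yes; width 2.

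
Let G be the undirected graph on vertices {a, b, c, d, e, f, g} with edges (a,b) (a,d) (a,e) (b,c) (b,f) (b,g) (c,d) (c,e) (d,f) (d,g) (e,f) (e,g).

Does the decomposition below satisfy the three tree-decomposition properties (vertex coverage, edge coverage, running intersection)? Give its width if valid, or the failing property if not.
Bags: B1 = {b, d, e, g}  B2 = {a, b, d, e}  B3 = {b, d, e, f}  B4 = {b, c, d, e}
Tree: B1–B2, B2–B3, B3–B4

Yes; width 3.

Checking the three conditions: (i) the bags cover all of {a, b, c, d, e, f, g}; (ii) for each edge, some bag contains both endpoints; (iii) the bags containing any fixed vertex form a subtree. All hold, so the decomposition is valid with width 4 − 1 = 3.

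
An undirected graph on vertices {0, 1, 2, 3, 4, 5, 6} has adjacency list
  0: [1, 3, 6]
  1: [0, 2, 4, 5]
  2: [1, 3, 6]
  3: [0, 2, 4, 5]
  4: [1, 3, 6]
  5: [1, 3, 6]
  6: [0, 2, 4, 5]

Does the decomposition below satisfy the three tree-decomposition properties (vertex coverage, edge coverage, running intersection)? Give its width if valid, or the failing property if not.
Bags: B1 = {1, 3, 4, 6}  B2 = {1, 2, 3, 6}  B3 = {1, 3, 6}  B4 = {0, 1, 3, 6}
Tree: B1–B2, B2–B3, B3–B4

A tree decomposition must satisfy three properties: every vertex lies in some bag; for every edge, both endpoints lie together in some bag; and for every vertex, the bags containing it form a connected subtree. Here vertex 5 appears in no bag, so the decomposition is invalid.

No — vertex 5 appears in no bag.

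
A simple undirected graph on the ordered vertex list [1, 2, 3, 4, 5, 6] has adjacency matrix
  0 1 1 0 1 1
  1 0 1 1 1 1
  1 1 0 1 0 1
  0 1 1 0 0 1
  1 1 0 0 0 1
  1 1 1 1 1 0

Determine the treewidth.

3

A width-3 tree decomposition is:
Bags: B1 = {1, 2, 5, 6}  B2 = {1, 2, 3, 6}  B3 = {2, 3, 4, 6}
Tree: B1–B2, B2–B3
Each bag holds 4 vertices, so the decomposition has width 3, which upper-bounds the treewidth. For the lower bound, the 4 vertices {1, 2, 3, 6} are pairwise adjacent, and any tree decomposition puts a clique entirely inside one bag — forcing width ≥ 3. The upper and lower bounds meet at 3, so that is the treewidth.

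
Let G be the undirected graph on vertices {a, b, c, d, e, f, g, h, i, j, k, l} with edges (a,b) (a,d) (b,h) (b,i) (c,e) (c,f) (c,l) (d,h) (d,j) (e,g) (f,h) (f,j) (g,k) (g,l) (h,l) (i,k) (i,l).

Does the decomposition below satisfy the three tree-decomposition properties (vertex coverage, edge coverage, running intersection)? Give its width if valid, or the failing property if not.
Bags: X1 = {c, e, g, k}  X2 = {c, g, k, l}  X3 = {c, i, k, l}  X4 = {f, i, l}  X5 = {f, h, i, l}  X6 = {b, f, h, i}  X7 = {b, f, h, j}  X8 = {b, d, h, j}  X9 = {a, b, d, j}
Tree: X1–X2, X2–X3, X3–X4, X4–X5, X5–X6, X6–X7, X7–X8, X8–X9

A tree decomposition must satisfy three properties: every vertex lies in some bag; for every edge, both endpoints lie together in some bag; and for every vertex, the bags containing it form a connected subtree. Here edge (c,f) lies in no bag, so the decomposition is invalid.

No — edge (c,f) lies in no bag.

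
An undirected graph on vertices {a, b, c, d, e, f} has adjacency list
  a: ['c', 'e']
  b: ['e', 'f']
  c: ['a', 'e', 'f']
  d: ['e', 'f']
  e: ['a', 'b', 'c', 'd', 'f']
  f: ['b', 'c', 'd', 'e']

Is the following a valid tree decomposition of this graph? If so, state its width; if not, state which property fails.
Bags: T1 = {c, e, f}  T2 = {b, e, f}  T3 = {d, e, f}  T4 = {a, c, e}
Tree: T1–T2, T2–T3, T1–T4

Yes; width 2.

Vertex coverage: the bags together contain {a, b, c, d, e, f}, the full vertex set. Edge coverage: each edge of G has both endpoints in at least one bag. Running intersection: for every vertex, the bags containing it form a connected subtree. All three properties hold, so this is a valid tree decomposition of width max|bag| − 1 = 2, and hence tw(G) ≤ 2.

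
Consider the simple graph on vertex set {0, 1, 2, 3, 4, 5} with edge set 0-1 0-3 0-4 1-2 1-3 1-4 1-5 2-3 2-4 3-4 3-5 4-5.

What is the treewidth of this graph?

A width-3 tree decomposition is:
Bags: B1 = {0, 1, 3, 4}  B2 = {1, 2, 3, 4}  B3 = {1, 3, 4, 5}
Tree: B1–B2, B1–B3
Every bag has size at most 4, so the width is 4 − 1 = 3 and tw(G) ≤ 3. On the other hand G contains the 4-clique {0, 1, 3, 4}. A clique must lie in a single bag of any decomposition, so no decomposition can have width below 3. The upper and lower bounds meet at 3, so that is the treewidth.

3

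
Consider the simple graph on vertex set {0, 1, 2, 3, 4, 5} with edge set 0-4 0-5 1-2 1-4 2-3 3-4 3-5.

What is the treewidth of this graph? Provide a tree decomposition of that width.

Each bag holds 3 vertices, so the decomposition has width 2, which upper-bounds the treewidth. The edges 2–1–4–3–2 form a cycle, so G is not a tree and its treewidth is at least 2. The upper and lower bounds meet at 2, so that is the treewidth.

Treewidth 2.
One such decomposition:
Bags: B1 = {1, 2, 3}  B2 = {1, 3, 4}  B3 = {3, 4, 5}  B4 = {0, 4, 5}
Tree: B1–B2, B2–B3, B3–B4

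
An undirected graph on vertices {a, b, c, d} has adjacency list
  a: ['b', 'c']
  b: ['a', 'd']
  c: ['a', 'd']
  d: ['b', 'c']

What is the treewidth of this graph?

2

A width-2 tree decomposition is:
Bags: B1 = {a, b, d}  B2 = {a, c, d}
Tree: B1–B2
Each bag holds 3 vertices, so the decomposition has width 2, which upper-bounds the treewidth. Since a–b–d–c–a is a cycle in G, G is not acyclic. Forests are exactly the graphs of treewidth ≤ 1, so tw(G) ≥ 2. The upper and lower bounds meet at 2, so that is the treewidth.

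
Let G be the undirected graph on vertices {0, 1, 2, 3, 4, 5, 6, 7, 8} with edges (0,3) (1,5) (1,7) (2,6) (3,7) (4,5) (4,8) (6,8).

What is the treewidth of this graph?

A width-1 tree decomposition is:
Bags: B1 = {2, 6}  B2 = {6, 8}  B3 = {4, 8}  B4 = {4, 5}  B5 = {1, 5}  B6 = {1, 7}  B7 = {3, 7}  B8 = {0, 3}
Tree: B1–B2, B2–B3, B3–B4, B4–B5, B5–B6, B6–B7, B7–B8
Each bag holds 2 vertices, so the decomposition has width 1, which upper-bounds the treewidth. G has an edge, so its treewidth is at least 1. Hence tw(G) = 1 exactly.

1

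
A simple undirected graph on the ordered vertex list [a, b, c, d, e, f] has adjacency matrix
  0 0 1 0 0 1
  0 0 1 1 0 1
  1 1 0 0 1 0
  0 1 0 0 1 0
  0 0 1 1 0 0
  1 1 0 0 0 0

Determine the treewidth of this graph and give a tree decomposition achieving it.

Each bag holds 3 vertices, so the decomposition has width 2, which upper-bounds the treewidth. The edges f–a–c–b–f form a cycle, so G is not a tree and its treewidth is at least 2. The upper and lower bounds meet at 2, so that is the treewidth.

Treewidth 2.
Bags: B1 = {a, b, f}  B2 = {a, b, c}  B3 = {b, c, d}  B4 = {c, d, e}
Tree: B1–B2, B2–B3, B3–B4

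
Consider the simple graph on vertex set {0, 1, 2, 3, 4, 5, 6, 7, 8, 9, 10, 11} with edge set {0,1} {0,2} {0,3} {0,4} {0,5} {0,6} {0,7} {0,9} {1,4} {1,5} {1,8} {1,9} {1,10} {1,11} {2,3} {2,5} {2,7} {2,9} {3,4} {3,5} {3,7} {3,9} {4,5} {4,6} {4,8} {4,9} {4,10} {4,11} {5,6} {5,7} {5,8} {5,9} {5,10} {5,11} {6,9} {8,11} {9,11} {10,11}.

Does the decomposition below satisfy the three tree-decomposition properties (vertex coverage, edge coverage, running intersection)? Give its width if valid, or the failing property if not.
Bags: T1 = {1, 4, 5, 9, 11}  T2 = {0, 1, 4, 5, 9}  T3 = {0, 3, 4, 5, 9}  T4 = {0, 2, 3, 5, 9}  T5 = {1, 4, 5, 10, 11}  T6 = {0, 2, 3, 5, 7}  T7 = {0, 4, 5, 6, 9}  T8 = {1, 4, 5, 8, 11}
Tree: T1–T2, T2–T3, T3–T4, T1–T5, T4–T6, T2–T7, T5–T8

Yes; width 4.

Checking the three conditions: (i) the bags cover all of {0, 1, 2, 3, 4, 5, 6, 7, 8, 9, 10, 11}; (ii) for each edge, some bag contains both endpoints; (iii) the bags containing any fixed vertex form a subtree. All hold, so the decomposition is valid with width 5 − 1 = 4.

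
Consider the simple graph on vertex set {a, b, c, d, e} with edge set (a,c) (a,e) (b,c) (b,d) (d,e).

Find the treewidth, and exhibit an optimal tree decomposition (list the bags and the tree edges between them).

Every bag has size at most 3, so the width is 3 − 1 = 2 and tw(G) ≤ 2. The edges d–b–c–a–e–d form a cycle, so G is not a tree and its treewidth is at least 2. Combining the bounds, tw(G) = 2.

Treewidth 2.
One optimal decomposition is:
Bags: B1 = {b, c, d}  B2 = {a, c, d}  B3 = {a, d, e}
Tree: B1–B2, B2–B3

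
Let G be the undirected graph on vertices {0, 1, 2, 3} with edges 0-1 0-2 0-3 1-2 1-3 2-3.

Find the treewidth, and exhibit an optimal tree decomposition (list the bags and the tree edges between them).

A single bag containing all 4 vertices is trivially a valid decomposition of width 3. Conversely, {0, 1, 2, 3} is a clique of size 4, and the vertices of any clique must share a bag in every tree decomposition; so some bag has ≥ 4 vertices and tw(G) ≥ 3. Therefore the treewidth is 3.

Treewidth 3.
One such decomposition:
Bags: B1 = {0, 1, 2, 3}
Tree: (single bag)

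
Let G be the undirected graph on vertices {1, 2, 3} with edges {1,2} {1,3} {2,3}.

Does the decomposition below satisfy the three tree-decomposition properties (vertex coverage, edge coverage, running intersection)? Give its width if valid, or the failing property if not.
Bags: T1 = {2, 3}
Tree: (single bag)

A tree decomposition must satisfy three properties: every vertex lies in some bag; for every edge, both endpoints lie together in some bag; and for every vertex, the bags containing it form a connected subtree. Here vertex 1 appears in no bag, so the decomposition is invalid.

No — vertex 1 appears in no bag.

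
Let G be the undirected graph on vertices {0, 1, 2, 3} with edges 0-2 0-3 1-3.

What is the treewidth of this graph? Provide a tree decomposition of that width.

Treewidth 1.
Bags: B1 = {0, 3}  B2 = {0, 2}  B3 = {1, 3}
Tree: B1–B2, B1–B3

Each bag holds 2 vertices, so the decomposition has width 1, which upper-bounds the treewidth. G has an edge, so its treewidth is at least 1. Combining the bounds, tw(G) = 1.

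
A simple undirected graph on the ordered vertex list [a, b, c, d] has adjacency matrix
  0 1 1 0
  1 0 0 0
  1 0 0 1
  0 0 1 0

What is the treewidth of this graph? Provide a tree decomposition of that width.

Treewidth 1.
One such decomposition:
Bags: B1 = {a, b}  B2 = {a, c}  B3 = {c, d}
Tree: B1–B2, B2–B3

Every bag has size at most 2, so the width is 2 − 1 = 1 and tw(G) ≤ 1. G has an edge, so its treewidth is at least 1. Hence tw(G) = 1 exactly.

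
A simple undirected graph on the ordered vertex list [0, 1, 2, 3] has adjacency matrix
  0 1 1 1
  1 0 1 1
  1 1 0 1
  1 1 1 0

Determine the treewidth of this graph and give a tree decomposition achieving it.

A single bag containing all 4 vertices is trivially a valid decomposition of width 3. Conversely, {0, 1, 2, 3} is a clique of size 4, and the vertices of any clique must share a bag in every tree decomposition; so some bag has ≥ 4 vertices and tw(G) ≥ 3. Combining the bounds, tw(G) = 3.

Treewidth 3.
One such decomposition:
Bags: B1 = {0, 1, 2, 3}
Tree: (single bag)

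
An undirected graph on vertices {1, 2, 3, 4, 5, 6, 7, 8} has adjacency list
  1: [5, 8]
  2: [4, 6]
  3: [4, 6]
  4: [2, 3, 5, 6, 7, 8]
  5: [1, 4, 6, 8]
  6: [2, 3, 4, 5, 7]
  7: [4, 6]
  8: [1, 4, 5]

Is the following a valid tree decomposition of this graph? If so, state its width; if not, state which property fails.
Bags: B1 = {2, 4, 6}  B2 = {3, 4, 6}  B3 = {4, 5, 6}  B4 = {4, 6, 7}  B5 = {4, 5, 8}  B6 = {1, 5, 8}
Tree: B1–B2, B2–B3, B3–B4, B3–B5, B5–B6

Yes; width 2.

Checking the three conditions: (i) the bags cover all of {1, 2, 3, 4, 5, 6, 7, 8}; (ii) for each edge, some bag contains both endpoints; (iii) the bags containing any fixed vertex form a subtree. All hold, so the decomposition is valid with width 3 − 1 = 2.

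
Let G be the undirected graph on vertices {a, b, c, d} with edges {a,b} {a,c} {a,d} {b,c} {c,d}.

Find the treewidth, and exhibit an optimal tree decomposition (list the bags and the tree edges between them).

Treewidth 2.
Bags: B1 = {a, b, c}  B2 = {a, c, d}
Tree: B1–B2

Each bag holds 3 vertices, so the decomposition has width 2, which upper-bounds the treewidth. On the other hand G contains the 3-clique {a, c, d}. A clique must lie in a single bag of any decomposition, so no decomposition can have width below 2. Combining the bounds, tw(G) = 2.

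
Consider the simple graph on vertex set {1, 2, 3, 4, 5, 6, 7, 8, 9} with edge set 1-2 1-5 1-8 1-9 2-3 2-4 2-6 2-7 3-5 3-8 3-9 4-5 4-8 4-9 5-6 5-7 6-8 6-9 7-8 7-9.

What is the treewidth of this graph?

4

A width-4 tree decomposition is:
Bags: B1 = {2, 3, 5, 8, 9}  B2 = {1, 2, 5, 8, 9}  B3 = {2, 5, 6, 8, 9}  B4 = {2, 5, 7, 8, 9}  B5 = {2, 4, 5, 8, 9}
Tree: B1–B2, B2–B3, B3–B4, B4–B5
Every bag has size at most 5, so the width is 5 − 1 = 4 and tw(G) ≤ 4. For the lower bound: the 5 vertex sets {2,3}, {1,8}, {5,6}, {9}, {7} are disjoint, each induces a connected subgraph, and every pair is joined by at least one edge of G. Contracting each set to a single vertex therefore yields K_{5} as a minor, and since treewidth is minor-monotone, tw(G) ≥ tw(K_{5}) = 4. Combining the bounds, tw(G) = 4.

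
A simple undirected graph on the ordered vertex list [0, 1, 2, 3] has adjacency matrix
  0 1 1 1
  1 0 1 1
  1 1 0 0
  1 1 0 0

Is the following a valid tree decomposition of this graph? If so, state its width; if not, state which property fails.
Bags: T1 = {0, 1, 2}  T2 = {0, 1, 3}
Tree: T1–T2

Yes; width 2.

Vertex coverage: the bags together contain {0, 1, 2, 3}, the full vertex set. Edge coverage: each edge of G has both endpoints in at least one bag. Running intersection: for every vertex, the bags containing it form a connected subtree. All three properties hold, so this is a valid tree decomposition of width max|bag| − 1 = 2, and hence tw(G) ≤ 2.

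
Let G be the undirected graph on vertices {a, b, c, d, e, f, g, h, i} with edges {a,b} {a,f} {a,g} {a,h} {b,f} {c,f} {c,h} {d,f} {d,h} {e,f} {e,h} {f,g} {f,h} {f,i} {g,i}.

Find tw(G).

A width-2 tree decomposition is:
Bags: B1 = {a, f, h}  B2 = {a, b, f}  B3 = {a, f, g}  B4 = {f, g, i}  B5 = {d, f, h}  B6 = {c, f, h}  B7 = {e, f, h}
Tree: B1–B2, B1–B3, B3–B4, B1–B5, B1–B6, B6–B7
Every bag has size at most 3, so the width is 3 − 1 = 2 and tw(G) ≤ 2. For the lower bound, the 3 vertices {a, f, g} are pairwise adjacent, and any tree decomposition puts a clique entirely inside one bag — forcing width ≥ 2. Hence tw(G) = 2 exactly.

2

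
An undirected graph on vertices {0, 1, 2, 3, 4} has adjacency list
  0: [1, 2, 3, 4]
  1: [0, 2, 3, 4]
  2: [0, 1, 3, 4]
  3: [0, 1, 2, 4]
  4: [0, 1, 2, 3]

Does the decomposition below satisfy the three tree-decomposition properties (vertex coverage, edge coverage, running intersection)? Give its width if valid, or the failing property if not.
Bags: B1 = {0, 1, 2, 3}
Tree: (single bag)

A tree decomposition must satisfy three properties: every vertex lies in some bag; for every edge, both endpoints lie together in some bag; and for every vertex, the bags containing it form a connected subtree. Here vertex 4 appears in no bag, so the decomposition is invalid.

No — vertex 4 appears in no bag.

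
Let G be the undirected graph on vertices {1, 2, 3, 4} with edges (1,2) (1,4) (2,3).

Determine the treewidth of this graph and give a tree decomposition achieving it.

The largest bag has 2 vertices, giving width 1; this decomposition certifies tw(G) ≤ 1. Since G has at least one edge (e.g. 1–4), it is not an edgeless graph, so tw(G) ≥ 1. Combining the bounds, tw(G) = 1.

Treewidth 1.
One such decomposition:
Bags: B1 = {1, 4}  B2 = {1, 2}  B3 = {2, 3}
Tree: B1–B2, B2–B3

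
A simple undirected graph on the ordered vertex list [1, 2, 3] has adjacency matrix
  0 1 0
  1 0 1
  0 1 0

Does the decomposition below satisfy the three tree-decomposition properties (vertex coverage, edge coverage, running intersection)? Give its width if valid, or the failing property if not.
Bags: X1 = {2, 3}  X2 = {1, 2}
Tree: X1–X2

Yes; width 1.

Every vertex of G appears in some bag (union = {1, 2, 3}); every edge is covered by a bag; and for each vertex v the set of bags containing v is connected in the bag tree. The decomposition is therefore valid. The largest bag has 2 vertices, so the width is 1.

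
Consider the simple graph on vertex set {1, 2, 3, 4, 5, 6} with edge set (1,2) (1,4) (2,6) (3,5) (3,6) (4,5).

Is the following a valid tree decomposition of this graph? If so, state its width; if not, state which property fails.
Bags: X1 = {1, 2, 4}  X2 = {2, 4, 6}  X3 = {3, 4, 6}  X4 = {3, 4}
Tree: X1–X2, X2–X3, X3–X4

A tree decomposition must satisfy three properties: every vertex lies in some bag; for every edge, both endpoints lie together in some bag; and for every vertex, the bags containing it form a connected subtree. Here vertex 5 appears in no bag, so the decomposition is invalid.

No — vertex 5 appears in no bag.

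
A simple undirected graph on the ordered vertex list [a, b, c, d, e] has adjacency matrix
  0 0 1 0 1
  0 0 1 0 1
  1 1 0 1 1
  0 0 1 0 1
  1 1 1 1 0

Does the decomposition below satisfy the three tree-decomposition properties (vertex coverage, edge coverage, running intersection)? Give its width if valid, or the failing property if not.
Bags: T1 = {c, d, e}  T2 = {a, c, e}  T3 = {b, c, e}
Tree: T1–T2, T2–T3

Yes; width 2.

Checking the three conditions: (i) the bags cover all of {a, b, c, d, e}; (ii) for each edge, some bag contains both endpoints; (iii) the bags containing any fixed vertex form a subtree. All hold, so the decomposition is valid with width 3 − 1 = 2.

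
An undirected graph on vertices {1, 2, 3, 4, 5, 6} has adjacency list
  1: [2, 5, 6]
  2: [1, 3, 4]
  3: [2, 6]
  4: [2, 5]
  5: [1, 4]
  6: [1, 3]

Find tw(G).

A width-2 tree decomposition is:
Bags: B1 = {2, 4, 5}  B2 = {1, 2, 5}  B3 = {1, 2, 3}  B4 = {1, 3, 6}
Tree: B1–B2, B2–B3, B3–B4
Each bag holds 3 vertices, so the decomposition has width 2, which upper-bounds the treewidth. The edges 4–5–1–2–4 form a cycle, so G is not a tree and its treewidth is at least 2. Combining the bounds, tw(G) = 2.

2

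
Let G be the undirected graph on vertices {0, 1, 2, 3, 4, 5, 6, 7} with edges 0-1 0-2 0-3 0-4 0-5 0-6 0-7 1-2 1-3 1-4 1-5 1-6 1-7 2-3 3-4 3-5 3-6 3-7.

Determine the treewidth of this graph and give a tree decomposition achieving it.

Treewidth 3.
One optimal decomposition is:
Bags: B1 = {0, 1, 2, 3}  B2 = {0, 1, 3, 6}  B3 = {0, 1, 3, 7}  B4 = {0, 1, 3, 5}  B5 = {0, 1, 3, 4}
Tree: B1–B2, B2–B3, B2–B4, B3–B5

Every bag has size at most 4, so the width is 4 − 1 = 3 and tw(G) ≤ 3. Conversely, {0, 1, 2, 3} is a clique of size 4, and the vertices of any clique must share a bag in every tree decomposition; so some bag has ≥ 4 vertices and tw(G) ≥ 3. Hence tw(G) = 3 exactly.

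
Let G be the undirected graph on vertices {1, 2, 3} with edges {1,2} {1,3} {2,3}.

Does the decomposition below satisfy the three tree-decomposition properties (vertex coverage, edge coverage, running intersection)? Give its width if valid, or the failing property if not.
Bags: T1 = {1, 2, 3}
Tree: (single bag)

Vertex coverage: the bags together contain {1, 2, 3}, the full vertex set. Edge coverage: each edge of G has both endpoints in at least one bag. Running intersection: for every vertex, the bags containing it form a connected subtree. All three properties hold, so this is a valid tree decomposition of width max|bag| − 1 = 2, and hence tw(G) ≤ 2.

Yes; width 2.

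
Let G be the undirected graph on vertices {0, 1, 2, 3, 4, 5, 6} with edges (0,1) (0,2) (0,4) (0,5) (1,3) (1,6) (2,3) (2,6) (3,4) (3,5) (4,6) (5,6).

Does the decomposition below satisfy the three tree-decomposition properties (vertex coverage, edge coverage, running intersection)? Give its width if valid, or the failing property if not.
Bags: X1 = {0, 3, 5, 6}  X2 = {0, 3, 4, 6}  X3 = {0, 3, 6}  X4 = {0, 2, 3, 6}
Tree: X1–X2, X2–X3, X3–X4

No — vertex 1 appears in no bag.

A tree decomposition must satisfy three properties: every vertex lies in some bag; for every edge, both endpoints lie together in some bag; and for every vertex, the bags containing it form a connected subtree. Here vertex 1 appears in no bag, so the decomposition is invalid.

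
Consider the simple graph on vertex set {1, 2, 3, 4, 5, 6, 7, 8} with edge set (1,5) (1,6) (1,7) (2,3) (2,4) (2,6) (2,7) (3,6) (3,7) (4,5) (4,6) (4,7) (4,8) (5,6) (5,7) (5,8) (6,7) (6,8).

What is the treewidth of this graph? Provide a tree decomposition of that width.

Treewidth 3.
Bags: B1 = {4, 5, 6, 7}  B2 = {2, 4, 6, 7}  B3 = {4, 5, 6, 8}  B4 = {2, 3, 6, 7}  B5 = {1, 5, 6, 7}
Tree: B1–B2, B1–B3, B2–B4, B1–B5

Every bag has size at most 4, so the width is 4 − 1 = 3 and tw(G) ≤ 3. Conversely, {4, 5, 6, 8} is a clique of size 4, and the vertices of any clique must share a bag in every tree decomposition; so some bag has ≥ 4 vertices and tw(G) ≥ 3. Hence tw(G) = 3 exactly.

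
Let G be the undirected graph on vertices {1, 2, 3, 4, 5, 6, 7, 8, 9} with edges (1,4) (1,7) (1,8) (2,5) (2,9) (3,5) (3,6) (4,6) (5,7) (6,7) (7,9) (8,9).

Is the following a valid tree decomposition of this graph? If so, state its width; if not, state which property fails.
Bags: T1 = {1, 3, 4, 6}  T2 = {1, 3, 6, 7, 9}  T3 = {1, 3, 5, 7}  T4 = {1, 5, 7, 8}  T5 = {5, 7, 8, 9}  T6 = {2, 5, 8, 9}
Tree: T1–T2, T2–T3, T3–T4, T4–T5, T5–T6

No — bags containing vertex 9 are not connected in the tree.

A tree decomposition must satisfy three properties: every vertex lies in some bag; for every edge, both endpoints lie together in some bag; and for every vertex, the bags containing it form a connected subtree. Here bags containing vertex 9 are not connected in the tree, so the decomposition is invalid.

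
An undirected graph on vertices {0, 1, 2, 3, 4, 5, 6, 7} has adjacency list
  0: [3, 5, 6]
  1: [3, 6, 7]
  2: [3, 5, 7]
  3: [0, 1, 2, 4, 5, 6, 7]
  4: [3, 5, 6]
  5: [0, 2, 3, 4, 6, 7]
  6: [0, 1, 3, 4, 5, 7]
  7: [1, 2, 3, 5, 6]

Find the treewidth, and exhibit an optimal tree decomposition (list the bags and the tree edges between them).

Treewidth 3.
One optimal decomposition is:
Bags: B1 = {3, 5, 6, 7}  B2 = {3, 4, 5, 6}  B3 = {1, 3, 6, 7}  B4 = {2, 3, 5, 7}  B5 = {0, 3, 5, 6}
Tree: B1–B2, B1–B3, B1–B4, B1–B5

The largest bag has 4 vertices, giving width 3; this decomposition certifies tw(G) ≤ 3. On the other hand G contains the 4-clique {1, 3, 6, 7}. A clique must lie in a single bag of any decomposition, so no decomposition can have width below 3. Therefore the treewidth is 3.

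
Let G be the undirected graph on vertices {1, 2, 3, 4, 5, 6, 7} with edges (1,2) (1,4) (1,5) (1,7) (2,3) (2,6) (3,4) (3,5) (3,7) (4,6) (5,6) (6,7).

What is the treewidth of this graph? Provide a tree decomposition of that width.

Each bag holds 4 vertices, so the decomposition has width 3, which upper-bounds the treewidth. For the lower bound: the 4 vertex sets {3,7}, {2,6}, {1}, {5} are disjoint, each induces a connected subgraph, and every pair is joined by at least one edge of G. Contracting each set to a single vertex therefore yields K_{4} as a minor, and since treewidth is minor-monotone, tw(G) ≥ tw(K_{4}) = 3. Combining the bounds, tw(G) = 3.

Treewidth 3.
One such decomposition:
Bags: B1 = {1, 3, 6, 7}  B2 = {1, 2, 3, 6}  B3 = {1, 3, 5, 6}  B4 = {1, 3, 4, 6}
Tree: B1–B2, B2–B3, B3–B4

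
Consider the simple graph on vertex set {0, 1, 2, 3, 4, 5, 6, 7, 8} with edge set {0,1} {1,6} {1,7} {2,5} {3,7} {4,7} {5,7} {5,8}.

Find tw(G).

A width-1 tree decomposition is:
Bags: B1 = {5, 8}  B2 = {2, 5}  B3 = {5, 7}  B4 = {1, 7}  B5 = {0, 1}  B6 = {1, 6}  B7 = {3, 7}  B8 = {4, 7}
Tree: B1–B2, B2–B3, B3–B4, B4–B5, B4–B6, B3–B7, B4–B8
Every bag has size at most 2, so the width is 2 − 1 = 1 and tw(G) ≤ 1. Any graph with an edge has treewidth ≥ 1, and G has the edge 5–8. Combining the bounds, tw(G) = 1.

1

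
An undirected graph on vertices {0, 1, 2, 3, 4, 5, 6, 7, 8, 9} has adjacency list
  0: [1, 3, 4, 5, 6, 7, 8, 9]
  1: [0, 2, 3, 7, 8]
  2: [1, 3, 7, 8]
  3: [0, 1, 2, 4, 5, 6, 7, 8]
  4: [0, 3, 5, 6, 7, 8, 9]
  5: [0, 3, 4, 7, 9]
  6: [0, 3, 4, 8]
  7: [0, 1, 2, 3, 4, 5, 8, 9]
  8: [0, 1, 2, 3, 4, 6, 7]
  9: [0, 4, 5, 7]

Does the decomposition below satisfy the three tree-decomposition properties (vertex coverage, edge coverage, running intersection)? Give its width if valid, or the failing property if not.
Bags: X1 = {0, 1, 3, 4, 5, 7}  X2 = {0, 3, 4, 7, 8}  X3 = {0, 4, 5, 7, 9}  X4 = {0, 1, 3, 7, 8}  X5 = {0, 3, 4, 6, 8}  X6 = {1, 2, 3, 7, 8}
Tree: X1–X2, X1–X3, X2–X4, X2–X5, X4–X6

No — bags containing vertex 1 are not connected in the tree.

A tree decomposition must satisfy three properties: every vertex lies in some bag; for every edge, both endpoints lie together in some bag; and for every vertex, the bags containing it form a connected subtree. Here bags containing vertex 1 are not connected in the tree, so the decomposition is invalid.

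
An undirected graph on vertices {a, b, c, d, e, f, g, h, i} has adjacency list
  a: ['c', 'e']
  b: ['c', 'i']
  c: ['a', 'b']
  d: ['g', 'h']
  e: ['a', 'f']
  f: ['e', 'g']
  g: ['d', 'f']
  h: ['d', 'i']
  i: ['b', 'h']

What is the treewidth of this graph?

2

A width-2 tree decomposition is:
Bags: B1 = {d, g, h}  B2 = {f, g, h}  B3 = {e, f, h}  B4 = {a, e, h}  B5 = {a, c, h}  B6 = {b, c, h}  B7 = {b, h, i}
Tree: B1–B2, B2–B3, B3–B4, B4–B5, B5–B6, B6–B7
Each bag holds 3 vertices, so the decomposition has width 2, which upper-bounds the treewidth. Since h–d–g–f–e–a–c–b–i–h is a cycle in G, G is not acyclic. Forests are exactly the graphs of treewidth ≤ 1, so tw(G) ≥ 2. Hence tw(G) = 2 exactly.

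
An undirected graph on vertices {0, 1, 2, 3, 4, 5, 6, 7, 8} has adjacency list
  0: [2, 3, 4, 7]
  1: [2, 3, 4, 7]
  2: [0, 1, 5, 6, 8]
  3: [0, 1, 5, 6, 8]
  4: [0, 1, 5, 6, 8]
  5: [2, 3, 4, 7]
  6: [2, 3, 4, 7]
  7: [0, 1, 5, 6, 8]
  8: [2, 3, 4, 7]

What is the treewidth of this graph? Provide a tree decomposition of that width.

Treewidth 4.
One such decomposition:
Bags: B1 = {2, 3, 4, 5, 7}  B2 = {1, 2, 3, 4, 7}  B3 = {2, 3, 4, 6, 7}  B4 = {0, 2, 3, 4, 7}  B5 = {2, 3, 4, 7, 8}
Tree: B1–B2, B2–B3, B3–B4, B4–B5

Every bag has size at most 5, so the width is 5 − 1 = 4 and tw(G) ≤ 4. For the lower bound: the 5 vertex sets {4,5}, {1,3}, {6,7}, {2}, {0} are disjoint, each induces a connected subgraph, and every pair is joined by at least one edge of G. Contracting each set to a single vertex therefore yields K_{5} as a minor, and since treewidth is minor-monotone, tw(G) ≥ tw(K_{5}) = 4. Hence tw(G) = 4 exactly.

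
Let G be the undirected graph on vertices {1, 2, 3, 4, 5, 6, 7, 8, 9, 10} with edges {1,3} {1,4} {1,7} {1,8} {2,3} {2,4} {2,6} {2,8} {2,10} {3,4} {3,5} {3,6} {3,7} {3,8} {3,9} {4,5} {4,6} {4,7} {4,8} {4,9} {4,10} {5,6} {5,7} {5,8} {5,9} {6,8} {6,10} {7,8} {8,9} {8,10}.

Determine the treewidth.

A width-4 tree decomposition is:
Bags: B1 = {3, 4, 5, 7, 8}  B2 = {3, 4, 5, 6, 8}  B3 = {3, 4, 5, 8, 9}  B4 = {1, 3, 4, 7, 8}  B5 = {2, 3, 4, 6, 8}  B6 = {2, 4, 6, 8, 10}
Tree: B1–B2, B1–B3, B1–B4, B2–B5, B5–B6
Each bag holds 5 vertices, so the decomposition has width 4, which upper-bounds the treewidth. Conversely, {2, 4, 6, 8, 10} is a clique of size 5, and the vertices of any clique must share a bag in every tree decomposition; so some bag has ≥ 5 vertices and tw(G) ≥ 4. The upper and lower bounds meet at 4, so that is the treewidth.

4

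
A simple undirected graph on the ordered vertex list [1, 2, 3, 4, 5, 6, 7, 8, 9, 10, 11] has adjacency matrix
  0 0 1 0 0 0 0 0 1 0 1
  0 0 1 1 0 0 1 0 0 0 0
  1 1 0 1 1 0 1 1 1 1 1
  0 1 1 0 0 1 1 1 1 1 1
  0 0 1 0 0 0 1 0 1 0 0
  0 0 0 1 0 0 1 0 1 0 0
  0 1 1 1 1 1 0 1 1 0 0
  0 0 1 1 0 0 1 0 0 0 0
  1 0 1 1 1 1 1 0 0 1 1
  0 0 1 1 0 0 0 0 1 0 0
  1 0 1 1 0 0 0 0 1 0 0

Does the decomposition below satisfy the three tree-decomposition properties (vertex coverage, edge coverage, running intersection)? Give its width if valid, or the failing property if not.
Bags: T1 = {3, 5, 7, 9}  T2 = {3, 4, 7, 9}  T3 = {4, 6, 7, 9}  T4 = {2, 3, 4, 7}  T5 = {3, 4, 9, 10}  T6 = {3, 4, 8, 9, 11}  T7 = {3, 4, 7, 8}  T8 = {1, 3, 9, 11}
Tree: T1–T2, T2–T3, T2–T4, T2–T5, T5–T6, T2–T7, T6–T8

A tree decomposition must satisfy three properties: every vertex lies in some bag; for every edge, both endpoints lie together in some bag; and for every vertex, the bags containing it form a connected subtree. Here bags containing vertex 8 are not connected in the tree, so the decomposition is invalid.

No — bags containing vertex 8 are not connected in the tree.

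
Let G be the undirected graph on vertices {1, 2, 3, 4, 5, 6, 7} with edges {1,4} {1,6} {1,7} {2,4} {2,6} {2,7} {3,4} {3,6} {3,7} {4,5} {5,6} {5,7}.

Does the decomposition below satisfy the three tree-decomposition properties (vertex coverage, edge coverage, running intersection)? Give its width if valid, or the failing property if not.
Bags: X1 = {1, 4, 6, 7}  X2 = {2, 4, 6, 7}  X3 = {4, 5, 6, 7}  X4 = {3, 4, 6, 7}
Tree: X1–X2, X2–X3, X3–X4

Yes; width 3.

Vertex coverage: the bags together contain {1, 2, 3, 4, 5, 6, 7}, the full vertex set. Edge coverage: each edge of G has both endpoints in at least one bag. Running intersection: for every vertex, the bags containing it form a connected subtree. All three properties hold, so this is a valid tree decomposition of width max|bag| − 1 = 3, and hence tw(G) ≤ 3.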